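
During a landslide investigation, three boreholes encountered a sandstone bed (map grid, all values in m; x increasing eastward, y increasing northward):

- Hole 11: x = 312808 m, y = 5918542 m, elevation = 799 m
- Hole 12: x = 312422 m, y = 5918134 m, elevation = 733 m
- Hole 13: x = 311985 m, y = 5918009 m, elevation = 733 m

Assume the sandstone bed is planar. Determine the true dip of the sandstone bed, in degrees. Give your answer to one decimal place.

Two edge vectors: Hole 11→Hole 12 = (-386, -408, -66), Hole 11→Hole 13 = (-823, -533, -66).
Normal n = (Hole 11→Hole 12) × (Hole 11→Hole 13) = (-8250, 28842, -130046).
So ∂z/∂x = −n_x/n_z = −0.06344 and ∂z/∂y = −n_y/n_z = 0.22178.
Gradient magnitude |∇z| = √(a² + b²) = √(0.00402 + 0.04919) = 0.23068.
True dip = arctan(0.23068) = 13.0°, dipping toward SSE (azimuth ≈ 164°).

13.0°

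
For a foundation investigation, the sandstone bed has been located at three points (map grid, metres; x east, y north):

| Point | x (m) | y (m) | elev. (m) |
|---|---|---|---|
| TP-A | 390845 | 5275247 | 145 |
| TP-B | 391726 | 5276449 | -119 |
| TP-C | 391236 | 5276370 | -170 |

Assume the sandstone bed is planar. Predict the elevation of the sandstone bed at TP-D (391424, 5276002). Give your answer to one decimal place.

Two edge vectors: TP-A→TP-B = (881, 1202, -264), TP-A→TP-C = (391, 1123, -315).
Normal n = (TP-A→TP-B) × (TP-A→TP-C) = (-82158, 174291, 519381).
So ∂z/∂x = −n_x/n_z = 0.158184454 and ∂z/∂y = −n_y/n_z = −0.335574463.
Intercept c from TP-A: 145 − 61825.60 + 1770238.18 = 1708557.57.
At (391424, 5276002): z = 61917.2 − 1770491.5 + 1708557.57 = -16.8 m.

-16.8 m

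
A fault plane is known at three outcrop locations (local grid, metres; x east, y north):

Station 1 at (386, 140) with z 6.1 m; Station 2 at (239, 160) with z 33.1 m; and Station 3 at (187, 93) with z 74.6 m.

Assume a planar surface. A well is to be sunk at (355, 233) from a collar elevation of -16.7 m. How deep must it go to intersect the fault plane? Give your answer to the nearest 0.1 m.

9.8 m

Two edge vectors: Station 1→Station 2 = (-147, 20, 27), Station 1→Station 3 = (-199, -47, 68.5).
Normal n = (Station 1→Station 2) × (Station 1→Station 3) = (2639, 4696.5, 10889).
So ∂z/∂x = −n_x/n_z = −0.24235 and ∂z/∂y = −n_y/n_z = −0.43131.
Intercept c from Station 1: 6.1 + 93.55 + 60.38 = 160.03.
At (355, 233): z_contact = −86.04 − 100.49 + 160.03 = -26.50 m.
Depth below ground = -16.7 − (-26.50) = 9.8 m.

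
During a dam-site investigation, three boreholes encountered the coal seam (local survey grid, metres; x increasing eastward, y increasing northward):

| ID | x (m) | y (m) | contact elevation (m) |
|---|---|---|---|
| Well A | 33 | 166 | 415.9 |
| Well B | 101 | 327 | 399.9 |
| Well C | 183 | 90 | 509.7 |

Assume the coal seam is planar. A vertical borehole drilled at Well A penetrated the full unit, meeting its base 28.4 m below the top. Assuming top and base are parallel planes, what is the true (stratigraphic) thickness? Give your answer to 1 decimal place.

Two edge vectors: Well A→Well B = (68, 161, -16), Well A→Well C = (150, -76, 93.8).
Normal n = (Well A→Well B) × (Well A→Well C) = (13885.8, -8778.4, -29318).
So ∂z/∂x = −n_x/n_z = 0.47363 and ∂z/∂y = −n_y/n_z = −0.29942.
|∇z| = √(a²+b²) = 0.56033, so dip δ = arctan(0.56033) = 29.26°.
True thickness = vertical thickness × cos δ = 28.4 × cos 29.26° = 24.8 m.

24.8 m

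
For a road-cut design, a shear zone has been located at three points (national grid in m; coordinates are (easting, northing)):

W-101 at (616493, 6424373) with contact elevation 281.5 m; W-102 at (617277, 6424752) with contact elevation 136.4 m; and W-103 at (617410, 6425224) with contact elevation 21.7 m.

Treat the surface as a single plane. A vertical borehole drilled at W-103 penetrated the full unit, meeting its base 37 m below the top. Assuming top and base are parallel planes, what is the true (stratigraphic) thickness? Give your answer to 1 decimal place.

36.0 m

Two edge vectors: W-101→W-102 = (784, 379, -145.1), W-101→W-103 = (917, 851, -259.8).
Normal n = (W-101→W-102) × (W-101→W-103) = (25015.9, 70626.5, 319641).
So ∂z/∂E = −n_x/n_z = −0.07826 and ∂z/∂N = −n_y/n_z = −0.22096.
|∇z| = √(a²+b²) = 0.23441, so dip δ = arctan(0.23441) = 13.19°.
True thickness = vertical thickness × cos δ = 37 × cos 13.19° = 36.0 m.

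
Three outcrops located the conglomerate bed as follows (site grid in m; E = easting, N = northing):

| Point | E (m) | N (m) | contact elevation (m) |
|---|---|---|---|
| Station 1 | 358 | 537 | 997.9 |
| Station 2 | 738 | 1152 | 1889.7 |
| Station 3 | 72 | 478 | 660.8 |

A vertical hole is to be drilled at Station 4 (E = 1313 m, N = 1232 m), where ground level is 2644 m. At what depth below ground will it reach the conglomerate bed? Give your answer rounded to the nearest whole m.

109 m

Let the plane be z = a·E + b·N + c.
Station 2−Station 1: 380a + 615b = 891.8;  Station 3−Station 1: −286a − 59b = −337.1.
Solving gives a = 1.00802, b = 0.82724.
Then c = 997.9 − a·358 − b·537 = 192.80.
At (1313, 1232): z_contact = 1323.5 + 1019.2 + 192.80 = 2535.5 m.
Depth below ground = 2644 − 2535.5 = 109 m.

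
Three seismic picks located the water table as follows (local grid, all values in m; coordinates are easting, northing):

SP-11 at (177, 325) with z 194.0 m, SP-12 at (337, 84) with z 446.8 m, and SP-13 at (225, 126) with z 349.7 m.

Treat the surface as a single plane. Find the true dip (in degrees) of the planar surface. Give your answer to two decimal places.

41.72°

Let the plane be z = a·easting + b·northing + c.
SP-12−SP-11: 160a − 241b = 252.8;  SP-13−SP-11: 48a − 199b = 155.7.
Solving gives a = 0.63060, b = −0.63031.
Gradient magnitude |∇z| = √(a² + b²) = √(0.39765 + 0.39729) = 0.89160.
True dip = arctan(0.89160) = 41.72°, dipping toward NW (azimuth ≈ 315°).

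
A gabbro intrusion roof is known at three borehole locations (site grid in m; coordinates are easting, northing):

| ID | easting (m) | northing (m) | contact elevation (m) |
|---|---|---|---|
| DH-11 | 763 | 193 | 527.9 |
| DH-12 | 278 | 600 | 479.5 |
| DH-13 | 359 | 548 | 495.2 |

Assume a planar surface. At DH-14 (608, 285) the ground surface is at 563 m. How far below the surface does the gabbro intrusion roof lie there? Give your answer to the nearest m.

Two edge vectors: DH-11→DH-12 = (-485, 407, -48.4), DH-11→DH-13 = (-404, 355, -32.7).
Normal n = (DH-11→DH-12) × (DH-11→DH-13) = (3873.1, 3694.1, -7747).
So ∂z/∂easting = −n_x/n_z = 0.49995 and ∂z/∂northing = −n_y/n_z = 0.47684.
Intercept c from DH-11: 527.9 − 381.46 − 92.03 = 54.41.
At (608, 285): z_contact = 304.0 + 135.9 + 54.41 = 494.3 m.
Depth below ground = 563 − 494.3 = 69 m.

69 m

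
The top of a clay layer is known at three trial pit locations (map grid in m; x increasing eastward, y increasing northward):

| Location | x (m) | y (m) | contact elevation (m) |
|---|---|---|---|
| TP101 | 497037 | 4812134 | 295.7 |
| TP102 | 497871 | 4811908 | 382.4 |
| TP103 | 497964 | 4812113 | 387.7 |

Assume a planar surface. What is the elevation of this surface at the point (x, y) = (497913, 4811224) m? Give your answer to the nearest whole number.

400 m

Let the plane be z = a·x + b·y + c.
TP102−TP101: 834a − 226b = 86.7;  TP103−TP101: 927a − 21b = 92.
Solving gives a = 0.09881503, b = −0.01897462.
Then c = 295.7 − a·497037 − b·4812134 = 42489.40.
At (497913, 4811224): z = 49201.3 − 91291.2 + 42489.40 = 399.5 m.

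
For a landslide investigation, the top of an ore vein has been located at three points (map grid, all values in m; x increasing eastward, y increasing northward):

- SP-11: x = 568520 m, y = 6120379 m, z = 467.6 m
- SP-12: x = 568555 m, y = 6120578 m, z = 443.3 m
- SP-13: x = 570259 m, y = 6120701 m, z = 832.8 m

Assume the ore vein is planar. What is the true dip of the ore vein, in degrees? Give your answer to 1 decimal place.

16.2°

Two edge vectors: SP-11→SP-12 = (35, 199, -24.3), SP-11→SP-13 = (1739, 322, 365.2).
Normal n = (SP-11→SP-12) × (SP-11→SP-13) = (80499.4, -55039.7, -334791).
So ∂z/∂x = −n_x/n_z = 0.24045 and ∂z/∂y = −n_y/n_z = −0.16440.
Gradient magnitude |∇z| = √(a² + b²) = √(0.05781 + 0.02703) = 0.29128.
True dip = arctan(0.29128) = 16.2°, dipping toward NW (azimuth ≈ 304°).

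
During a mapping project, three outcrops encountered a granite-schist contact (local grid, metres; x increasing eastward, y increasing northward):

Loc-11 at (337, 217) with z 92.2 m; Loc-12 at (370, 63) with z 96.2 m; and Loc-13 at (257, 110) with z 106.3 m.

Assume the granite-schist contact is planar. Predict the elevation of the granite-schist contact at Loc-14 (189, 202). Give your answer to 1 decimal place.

Let the plane be z = a·x + b·y + c.
Loc-12−Loc-11: 33a − 154b = 4;  Loc-13−Loc-11: −80a − 107b = 14.1.
Solving gives a = −0.10999, b = −0.04954.
Then c = 92.2 − a·337 − b·217 = 140.02.
At (189, 202): z = −20.8 − 10.0 + 140.02 = 109.2 m.

109.2 m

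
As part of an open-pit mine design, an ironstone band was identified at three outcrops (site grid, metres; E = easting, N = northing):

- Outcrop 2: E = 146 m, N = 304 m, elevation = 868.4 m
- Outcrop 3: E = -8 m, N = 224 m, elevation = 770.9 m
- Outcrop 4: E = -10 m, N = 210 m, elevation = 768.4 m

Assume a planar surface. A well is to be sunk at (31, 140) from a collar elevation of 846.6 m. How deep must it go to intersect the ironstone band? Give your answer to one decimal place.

60.9 m

Let the plane be z = a·E + b·N + c.
Outcrop 3−Outcrop 2: −154a − 80b = −97.5;  Outcrop 4−Outcrop 2: −156a − 94b = −100.
Solving gives a = 0.58367, b = 0.09519.
Then c = 868.4 − a·146 − b·304 = 754.25.
At (31, 140): z_contact = 18.09 + 13.33 + 754.25 = 785.67 m.
Depth below ground = 846.6 − 785.67 = 60.9 m.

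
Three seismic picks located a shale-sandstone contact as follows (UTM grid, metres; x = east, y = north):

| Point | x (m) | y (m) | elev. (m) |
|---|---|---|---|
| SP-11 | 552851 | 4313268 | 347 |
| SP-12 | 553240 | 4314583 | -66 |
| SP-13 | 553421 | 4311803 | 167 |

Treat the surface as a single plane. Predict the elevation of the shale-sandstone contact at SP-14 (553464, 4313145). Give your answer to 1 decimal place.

Two edge vectors: SP-11→SP-12 = (389, 1315, -413), SP-11→SP-13 = (570, -1465, -180).
Normal n = (SP-11→SP-12) × (SP-11→SP-13) = (-841745, -165390, -1319435).
So ∂z/∂x = −n_x/n_z = −0.637958672 and ∂z/∂y = −n_y/n_z = −0.125349108.
Intercept c from SP-11: 347 + 352696.09 + 540664.30 = 893707.38.
At (553464, 4313145): z = −353087.2 − 540648.9 + 893707.38 = -28.7 m.

-28.7 m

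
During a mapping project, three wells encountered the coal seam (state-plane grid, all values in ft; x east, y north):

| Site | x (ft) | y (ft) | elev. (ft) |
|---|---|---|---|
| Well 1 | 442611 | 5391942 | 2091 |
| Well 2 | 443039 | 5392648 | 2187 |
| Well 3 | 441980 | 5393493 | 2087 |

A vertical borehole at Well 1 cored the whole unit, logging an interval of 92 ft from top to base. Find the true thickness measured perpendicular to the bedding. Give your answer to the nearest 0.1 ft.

Let the plane be z = a·x + b·y + c.
Well 2−Well 1: 428a + 706b = 96;  Well 3−Well 1: −631a + 1551b = −4.
Solving gives a = 0.13677, b = 0.05306.
|∇z| = √(a²+b²) = 0.14670, so dip δ = arctan(0.14670) = 8.35°.
True thickness = vertical thickness × cos δ = 92 × cos 8.35° = 91.0 ft.

91.0 ft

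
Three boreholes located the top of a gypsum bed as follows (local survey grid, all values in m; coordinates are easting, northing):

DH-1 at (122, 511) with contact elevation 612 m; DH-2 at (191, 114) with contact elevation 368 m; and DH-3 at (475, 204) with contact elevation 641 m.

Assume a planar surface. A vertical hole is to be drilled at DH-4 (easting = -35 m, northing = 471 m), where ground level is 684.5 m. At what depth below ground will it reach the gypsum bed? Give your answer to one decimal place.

216.2 m

Two edge vectors: DH-1→DH-2 = (69, -397, -244), DH-1→DH-3 = (353, -307, 29).
Normal n = (DH-1→DH-2) × (DH-1→DH-3) = (-86421, -88133, 118958).
So ∂z/∂easting = −n_x/n_z = 0.72648 and ∂z/∂northing = −n_y/n_z = 0.74087.
Intercept c from DH-1: 612 − 88.63 − 378.59 = 144.78.
At (-35, 471): z_contact = −25.43 + 348.95 + 144.78 = 468.31 m.
Depth below ground = 684.5 − 468.31 = 216.2 m.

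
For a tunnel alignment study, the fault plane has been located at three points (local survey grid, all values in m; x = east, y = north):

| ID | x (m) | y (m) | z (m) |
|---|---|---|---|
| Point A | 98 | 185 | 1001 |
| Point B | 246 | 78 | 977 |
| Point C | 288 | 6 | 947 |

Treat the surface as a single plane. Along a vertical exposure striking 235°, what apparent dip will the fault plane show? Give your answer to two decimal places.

Two edge vectors: Point A→Point B = (148, -107, -24), Point A→Point C = (190, -179, -54).
Normal n = (Point A→Point B) × (Point A→Point C) = (1482, 3432, -6162).
So ∂z/∂x = −n_x/n_z = 0.24051 and ∂z/∂y = −n_y/n_z = 0.55696.
Unit vector along 235° is (sin 235°, cos 235°) = (-0.8192, -0.5736).
Slope in that direction = a·(-0.8192) + b·(-0.5736) = −0.51647.
Apparent dip = arctan|0.51647| = 27.32° (true dip is 31.2°, so apparent ≤ true as expected).

27.32°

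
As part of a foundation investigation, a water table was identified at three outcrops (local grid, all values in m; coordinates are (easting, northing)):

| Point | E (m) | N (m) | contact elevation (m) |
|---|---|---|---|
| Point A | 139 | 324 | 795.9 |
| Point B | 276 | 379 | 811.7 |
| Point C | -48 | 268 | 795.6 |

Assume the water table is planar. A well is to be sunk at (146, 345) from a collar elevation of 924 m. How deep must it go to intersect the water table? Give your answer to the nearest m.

107 m

Two edge vectors: Point A→Point B = (137, 55, 15.8), Point A→Point C = (-187, -56, -0.3).
Normal n = (Point A→Point B) × (Point A→Point C) = (868.3, -2913.5, 2613).
So ∂z/∂E = −n_x/n_z = −0.33230 and ∂z/∂N = −n_y/n_z = 1.11500.
Intercept c from Point A: 795.9 + 46.19 − 361.26 = 480.83.
At (146, 345): z_contact = −48.5 + 384.7 + 480.83 = 817.0 m.
Depth below ground = 924 − 817.0 = 107 m.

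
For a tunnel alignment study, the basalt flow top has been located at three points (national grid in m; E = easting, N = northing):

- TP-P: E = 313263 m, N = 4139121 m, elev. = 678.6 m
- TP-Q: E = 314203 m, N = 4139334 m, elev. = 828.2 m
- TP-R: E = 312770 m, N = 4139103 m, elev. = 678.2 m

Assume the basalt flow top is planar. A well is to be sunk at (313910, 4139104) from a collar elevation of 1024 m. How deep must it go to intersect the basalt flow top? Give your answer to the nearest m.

379 m

Let the plane be z = a·E + b·N + c.
TP-Q−TP-P: 940a + 213b = 149.6;  TP-R−TP-P: −493a − 18b = −0.4.
Solving gives a = −0.02960188, b = 0.83298482.
Then c = 678.6 − a·313263 − b·4139121 = −3437873.20.
At (313910, 4139104): z_contact = −9292.3 + 3447810.8 − 3437873.20 = 645.3 m.
Depth below ground = 1024 − 645.3 = 379 m.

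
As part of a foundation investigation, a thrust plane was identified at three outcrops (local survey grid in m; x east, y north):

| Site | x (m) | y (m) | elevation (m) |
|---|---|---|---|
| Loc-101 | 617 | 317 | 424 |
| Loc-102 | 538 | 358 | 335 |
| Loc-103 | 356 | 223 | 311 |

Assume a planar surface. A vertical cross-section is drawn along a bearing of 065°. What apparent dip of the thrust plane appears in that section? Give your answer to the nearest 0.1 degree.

Let the plane be z = a·x + b·y + c.
Loc-102−Loc-101: −79a + 41b = −89;  Loc-103−Loc-101: −261a − 94b = −113.
Solving gives a = 0.71711, b = −0.78899.
Unit vector along 065° is (sin 65°, cos 65°) = (0.9063, 0.4226).
Slope in that direction = a·(0.9063) + b·(0.4226) = 0.31648.
Apparent dip = arctan|0.31648| = 17.6° (true dip is 46.8°, so apparent ≤ true as expected).

17.6°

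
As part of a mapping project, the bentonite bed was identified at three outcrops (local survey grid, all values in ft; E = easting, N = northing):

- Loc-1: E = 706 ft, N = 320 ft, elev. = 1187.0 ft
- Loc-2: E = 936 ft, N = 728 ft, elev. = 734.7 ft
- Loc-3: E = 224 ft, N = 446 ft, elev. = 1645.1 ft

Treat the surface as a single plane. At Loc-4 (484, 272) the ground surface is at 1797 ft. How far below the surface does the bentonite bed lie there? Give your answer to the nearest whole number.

Two edge vectors: Loc-1→Loc-2 = (230, 408, -452.3), Loc-1→Loc-3 = (-482, 126, 458.1).
Normal n = (Loc-1→Loc-2) × (Loc-1→Loc-3) = (243894.6, 112645.6, 225636).
So ∂z/∂E = −n_x/n_z = −1.08092 and ∂z/∂N = −n_y/n_z = −0.49924.
Intercept c from Loc-1: 1187 + 763.13 + 159.76 = 2109.89.
At (484, 272): z_contact = −523.2 − 135.8 + 2109.89 = 1450.9 ft.
Depth below ground = 1797 − 1450.9 = 346 ft.

346 ft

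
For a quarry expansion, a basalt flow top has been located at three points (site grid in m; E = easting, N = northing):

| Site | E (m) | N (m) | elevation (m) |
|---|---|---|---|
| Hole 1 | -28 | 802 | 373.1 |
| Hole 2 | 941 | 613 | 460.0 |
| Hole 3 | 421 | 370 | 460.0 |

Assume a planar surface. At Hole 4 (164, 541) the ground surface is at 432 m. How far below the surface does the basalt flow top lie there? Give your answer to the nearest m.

Two edge vectors: Hole 1→Hole 2 = (969, -189, 86.9), Hole 1→Hole 3 = (449, -432, 86.9).
Normal n = (Hole 1→Hole 2) × (Hole 1→Hole 3) = (21116.7, -45188, -333747).
So ∂z/∂E = −n_x/n_z = 0.06327 and ∂z/∂N = −n_y/n_z = −0.13540.
Intercept c from Hole 1: 373.1 + 1.77 + 108.59 = 483.46.
At (164, 541): z_contact = 10.4 − 73.2 + 483.46 = 420.6 m.
Depth below ground = 432 − 420.6 = 11 m.

11 m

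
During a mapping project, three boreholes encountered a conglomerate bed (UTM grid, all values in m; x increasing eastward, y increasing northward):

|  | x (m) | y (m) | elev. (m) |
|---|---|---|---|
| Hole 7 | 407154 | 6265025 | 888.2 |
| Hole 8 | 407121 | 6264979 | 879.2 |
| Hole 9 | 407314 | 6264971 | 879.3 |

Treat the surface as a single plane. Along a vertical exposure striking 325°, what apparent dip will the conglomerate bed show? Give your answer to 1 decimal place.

8.6°

Two edge vectors: Hole 7→Hole 8 = (-33, -46, -9), Hole 7→Hole 9 = (160, -54, -8.9).
Normal n = (Hole 7→Hole 8) × (Hole 7→Hole 9) = (-76.6, -1733.7, 9142).
So ∂z/∂x = −n_x/n_z = 0.00838 and ∂z/∂y = −n_y/n_z = 0.18964.
Unit vector along 325° is (sin 325°, cos 325°) = (-0.5736, 0.8192).
Slope in that direction = a·(-0.5736) + b·(0.8192) = 0.15054.
Apparent dip = arctan|0.15054| = 8.6° (true dip is 10.7°, so apparent ≤ true as expected).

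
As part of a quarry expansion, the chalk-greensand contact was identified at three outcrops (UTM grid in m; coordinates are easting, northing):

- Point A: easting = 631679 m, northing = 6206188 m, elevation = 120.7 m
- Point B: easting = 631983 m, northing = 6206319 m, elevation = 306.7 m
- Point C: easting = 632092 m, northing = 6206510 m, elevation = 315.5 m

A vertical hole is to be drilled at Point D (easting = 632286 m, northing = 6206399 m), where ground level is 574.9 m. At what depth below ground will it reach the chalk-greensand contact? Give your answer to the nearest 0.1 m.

Let the plane be z = a·easting + b·northing + c.
Point B−Point A: 304a + 131b = 186;  Point C−Point A: 413a + 322b = 194.8.
Solving gives a = 0.785045107, b = −0.401936736.
Then c = 120.7 − a·631679 − b·6206188 = 1998719.14.
At (632286, 6206399): z_contact = 496373.03 − 2494579.76 + 1998719.14 = 512.41 m.
Depth below ground = 574.9 − 512.41 = 62.5 m.

62.5 m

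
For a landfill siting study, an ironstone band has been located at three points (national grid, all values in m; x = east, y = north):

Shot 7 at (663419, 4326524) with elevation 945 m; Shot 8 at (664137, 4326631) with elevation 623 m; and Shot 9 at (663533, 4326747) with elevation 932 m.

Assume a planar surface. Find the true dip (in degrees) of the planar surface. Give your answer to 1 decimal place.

27.1°

Let the plane be z = a·x + b·y + c.
Shot 8−Shot 7: 718a + 107b = −322;  Shot 9−Shot 7: 114a + 223b = −13.
Solving gives a = −0.47605, b = 0.18506.
Gradient magnitude |∇z| = √(a² + b²) = √(0.22662 + 0.03425) = 0.51075.
True dip = arctan(0.51075) = 27.1°, dipping toward ESE (azimuth ≈ 111°).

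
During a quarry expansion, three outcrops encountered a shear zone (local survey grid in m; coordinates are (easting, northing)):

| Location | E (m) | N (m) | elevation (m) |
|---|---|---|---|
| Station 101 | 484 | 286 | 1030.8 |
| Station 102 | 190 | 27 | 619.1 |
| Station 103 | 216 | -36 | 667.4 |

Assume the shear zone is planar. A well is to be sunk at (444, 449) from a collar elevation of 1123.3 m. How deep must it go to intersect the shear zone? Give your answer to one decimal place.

176.0 m

Two edge vectors: Station 101→Station 102 = (-294, -259, -411.7), Station 101→Station 103 = (-268, -322, -363.4).
Normal n = (Station 101→Station 102) × (Station 101→Station 103) = (-38446.8, 3496, 25256).
So ∂z/∂E = −n_x/n_z = 1.52228 and ∂z/∂N = −n_y/n_z = −0.13842.
Intercept c from Station 101: 1030.8 − 736.79 + 39.59 = 333.60.
At (444, 449): z_contact = 675.89 − 62.15 + 333.60 = 947.35 m.
Depth below ground = 1123.3 − 947.35 = 176.0 m.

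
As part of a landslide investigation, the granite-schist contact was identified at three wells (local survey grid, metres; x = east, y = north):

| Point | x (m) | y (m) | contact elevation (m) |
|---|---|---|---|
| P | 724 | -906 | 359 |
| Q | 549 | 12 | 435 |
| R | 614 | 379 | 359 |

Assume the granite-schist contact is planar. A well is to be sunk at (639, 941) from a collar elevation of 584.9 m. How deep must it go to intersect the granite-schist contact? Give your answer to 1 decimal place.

283.5 m

Two edge vectors: P→Q = (-175, 918, 76), P→R = (-110, 1285, 0).
Normal n = (P→Q) × (P→R) = (-97660, -8360, -123895).
So ∂z/∂x = −n_x/n_z = −0.78825 and ∂z/∂y = −n_y/n_z = −0.06748.
Intercept c from P: 359 + 570.69 − 61.13 = 868.56.
At (639, 941): z_contact = −503.69 − 63.50 + 868.56 = 301.37 m.
Depth below ground = 584.9 − 301.37 = 283.5 m.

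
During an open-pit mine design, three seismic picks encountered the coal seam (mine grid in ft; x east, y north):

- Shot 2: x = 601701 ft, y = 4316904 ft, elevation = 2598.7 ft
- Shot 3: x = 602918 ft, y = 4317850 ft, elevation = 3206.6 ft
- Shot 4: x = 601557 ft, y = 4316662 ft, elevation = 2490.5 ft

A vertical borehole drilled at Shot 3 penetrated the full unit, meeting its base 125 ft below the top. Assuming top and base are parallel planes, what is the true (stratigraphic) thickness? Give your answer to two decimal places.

116.17 ft

Let the plane be z = a·x + b·y + c.
Shot 3−Shot 2: 1217a + 946b = 607.9;  Shot 4−Shot 2: −144a − 242b = −108.2.
Solving gives a = 0.28274, b = 0.27887.
|∇z| = √(a²+b²) = 0.39712, so dip δ = arctan(0.39712) = 21.66°.
True thickness = vertical thickness × cos δ = 125 × cos 21.66° = 116.17 ft.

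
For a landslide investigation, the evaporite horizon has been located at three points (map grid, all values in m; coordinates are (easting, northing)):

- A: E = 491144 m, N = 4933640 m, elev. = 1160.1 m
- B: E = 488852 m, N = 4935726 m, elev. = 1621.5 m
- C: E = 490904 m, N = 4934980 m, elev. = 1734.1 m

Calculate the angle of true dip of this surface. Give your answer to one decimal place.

Let the plane be z = a·E + b·N + c.
B−A: −2292a + 2086b = 461.4;  C−A: −240a + 1340b = 574.
Solving gives a = 0.22527, b = 0.46871.
Gradient magnitude |∇z| = √(a² + b²) = √(0.05075 + 0.21968) = 0.52003.
True dip = arctan(0.52003) = 27.5°, dipping toward SSW (azimuth ≈ 206°).

27.5°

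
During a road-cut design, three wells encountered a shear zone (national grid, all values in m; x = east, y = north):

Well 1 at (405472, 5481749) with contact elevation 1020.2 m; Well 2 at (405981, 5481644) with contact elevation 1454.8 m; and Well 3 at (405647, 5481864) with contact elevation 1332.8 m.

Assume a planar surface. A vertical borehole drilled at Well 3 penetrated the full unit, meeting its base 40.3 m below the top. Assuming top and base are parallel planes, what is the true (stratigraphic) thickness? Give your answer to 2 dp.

Let the plane be z = a·x + b·y + c.
Well 2−Well 1: 509a − 105b = 434.6;  Well 3−Well 1: 175a + 115b = 312.6.
Solving gives a = 1.07661, b = 1.07994.
|∇z| = √(a²+b²) = 1.52491, so dip δ = arctan(1.52491) = 56.74°.
True thickness = vertical thickness × cos δ = 40.3 × cos 56.74° = 22.10 m.

22.10 m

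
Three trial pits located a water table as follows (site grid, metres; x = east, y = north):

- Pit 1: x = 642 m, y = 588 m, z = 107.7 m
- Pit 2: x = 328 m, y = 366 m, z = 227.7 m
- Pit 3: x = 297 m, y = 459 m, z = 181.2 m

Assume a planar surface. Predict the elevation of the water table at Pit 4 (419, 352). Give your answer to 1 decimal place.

Two edge vectors: Pit 1→Pit 2 = (-314, -222, 120), Pit 1→Pit 3 = (-345, -129, 73.5).
Normal n = (Pit 1→Pit 2) × (Pit 1→Pit 3) = (-837, -18321, -36084).
So ∂z/∂x = −n_x/n_z = −0.02320 and ∂z/∂y = −n_y/n_z = −0.50773.
Intercept c from Pit 1: 107.7 + 14.89 + 298.55 = 421.14.
At (419, 352): z = −9.7 − 178.7 + 421.14 = 232.7 m.

232.7 m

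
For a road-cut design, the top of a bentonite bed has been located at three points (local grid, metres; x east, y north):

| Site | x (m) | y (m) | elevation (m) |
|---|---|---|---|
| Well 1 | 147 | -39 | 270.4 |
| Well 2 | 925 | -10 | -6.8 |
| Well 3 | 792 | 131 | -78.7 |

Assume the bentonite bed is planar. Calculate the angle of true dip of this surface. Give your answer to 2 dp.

Two edge vectors: Well 1→Well 2 = (778, 29, -277.2), Well 1→Well 3 = (645, 170, -349.1).
Normal n = (Well 1→Well 2) × (Well 1→Well 3) = (37000.1, 92805.8, 113555).
So ∂z/∂x = −n_x/n_z = −0.32583 and ∂z/∂y = −n_y/n_z = −0.81728.
Gradient magnitude |∇z| = √(a² + b²) = √(0.10617 + 0.66794) = 0.87983.
True dip = arctan(0.87983) = 41.34°, dipping toward NNE (azimuth ≈ 022°).

41.34°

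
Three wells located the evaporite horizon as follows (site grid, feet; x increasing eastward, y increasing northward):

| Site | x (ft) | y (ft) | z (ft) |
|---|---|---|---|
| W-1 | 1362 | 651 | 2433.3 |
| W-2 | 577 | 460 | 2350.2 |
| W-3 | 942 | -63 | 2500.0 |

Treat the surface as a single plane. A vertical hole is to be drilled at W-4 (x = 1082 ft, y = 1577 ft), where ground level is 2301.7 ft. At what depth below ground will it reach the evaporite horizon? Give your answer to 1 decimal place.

78.7 ft

Two edge vectors: W-1→W-2 = (-785, -191, -83.1), W-1→W-3 = (-420, -714, 66.7).
Normal n = (W-1→W-2) × (W-1→W-3) = (-72073.1, 87261.5, 480270).
So ∂z/∂x = −n_x/n_z = 0.150068 and ∂z/∂y = −n_y/n_z = −0.181693.
Intercept c from W-1: 2433.3 − 204.39 + 118.28 = 2347.19.
At (1082, 1577): z_contact = 162.37 − 286.53 + 2347.19 = 2223.03 ft.
Depth below ground = 2301.7 − 2223.03 = 78.7 ft.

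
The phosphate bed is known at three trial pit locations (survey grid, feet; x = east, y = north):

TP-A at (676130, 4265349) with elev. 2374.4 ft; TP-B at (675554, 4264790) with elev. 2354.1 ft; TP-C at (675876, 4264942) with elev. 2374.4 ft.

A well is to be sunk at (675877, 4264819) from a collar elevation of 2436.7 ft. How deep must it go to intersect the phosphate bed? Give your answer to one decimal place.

Let the plane be z = a·x + b·y + c.
TP-B−TP-A: −576a − 559b = −20.3;  TP-C−TP-A: −254a − 407b = 0.
Solving gives a = 0.089372174, b = −0.055775263.
Then c = 2374.4 − a·676130 − b·4265349 = 179848.16.
At (675877, 4264819): z_contact = 60404.60 − 237871.40 + 179848.16 = 2381.35 ft.
Depth below ground = 2436.7 − 2381.35 = 55.4 ft.

55.4 ft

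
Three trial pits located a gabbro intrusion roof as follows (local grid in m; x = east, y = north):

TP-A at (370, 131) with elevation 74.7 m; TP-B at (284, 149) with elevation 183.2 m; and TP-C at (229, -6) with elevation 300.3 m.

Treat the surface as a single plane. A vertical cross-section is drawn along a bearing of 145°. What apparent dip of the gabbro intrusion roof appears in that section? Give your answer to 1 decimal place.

27.6°

Let the plane be z = a·x + b·y + c.
TP-B−TP-A: −86a + 18b = 108.5;  TP-C−TP-A: −141a − 137b = 225.6.
Solving gives a = −1.32160, b = −0.28653.
Unit vector along 145° is (sin 145°, cos 145°) = (0.5736, -0.8192).
Slope in that direction = a·(0.5736) + b·(-0.8192) = −0.52333.
Apparent dip = arctan|0.52333| = 27.6° (true dip is 53.5°, so apparent ≤ true as expected).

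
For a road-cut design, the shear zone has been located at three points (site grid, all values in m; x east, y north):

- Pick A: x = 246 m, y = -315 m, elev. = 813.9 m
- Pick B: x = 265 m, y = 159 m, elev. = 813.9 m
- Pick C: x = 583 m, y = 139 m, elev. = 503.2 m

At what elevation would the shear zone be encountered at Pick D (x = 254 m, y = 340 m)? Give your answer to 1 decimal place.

831.7 m

Let the plane be z = a·x + b·y + c.
Pick B−Pick A: 19a + 474b = 0;  Pick C−Pick A: 337a + 454b = −310.7.
Solving gives a = −0.97459, b = 0.03907.
Then c = 813.9 − a·246 − b·-315 = 1065.95.
At (254, 340): z = −247.5 + 13.3 + 1065.95 = 831.7 m.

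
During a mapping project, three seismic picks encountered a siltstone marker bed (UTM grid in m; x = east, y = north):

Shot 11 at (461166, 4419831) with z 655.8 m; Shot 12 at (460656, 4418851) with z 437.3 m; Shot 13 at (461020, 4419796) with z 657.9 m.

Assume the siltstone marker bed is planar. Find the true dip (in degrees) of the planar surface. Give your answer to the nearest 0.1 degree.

15.3°

Two edge vectors: Shot 11→Shot 12 = (-510, -980, -218.5), Shot 11→Shot 13 = (-146, -35, 2.1).
Normal n = (Shot 11→Shot 12) × (Shot 11→Shot 13) = (-9705.5, 32972, -125230).
So ∂z/∂x = −n_x/n_z = −0.07750 and ∂z/∂y = −n_y/n_z = 0.26329.
Gradient magnitude |∇z| = √(a² + b²) = √(0.00601 + 0.06932) = 0.27446.
True dip = arctan(0.27446) = 15.3°, dipping toward SSE (azimuth ≈ 164°).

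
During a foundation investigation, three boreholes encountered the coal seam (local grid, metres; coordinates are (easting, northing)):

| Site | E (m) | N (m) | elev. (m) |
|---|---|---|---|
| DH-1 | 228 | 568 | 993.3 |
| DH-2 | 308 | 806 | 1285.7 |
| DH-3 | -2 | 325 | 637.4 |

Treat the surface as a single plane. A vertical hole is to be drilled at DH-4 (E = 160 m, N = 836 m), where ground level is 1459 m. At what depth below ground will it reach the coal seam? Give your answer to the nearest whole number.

198 m

Let the plane be z = a·E + b·N + c.
DH-2−DH-1: 80a + 238b = 292.4;  DH-3−DH-1: −230a − 243b = −355.9.
Solving gives a = 0.38671, b = 1.09858.
Then c = 993.3 − a·228 − b·568 = 281.13.
At (160, 836): z_contact = 61.9 + 918.4 + 281.13 = 1261.4 m.
Depth below ground = 1459 − 1261.4 = 198 m.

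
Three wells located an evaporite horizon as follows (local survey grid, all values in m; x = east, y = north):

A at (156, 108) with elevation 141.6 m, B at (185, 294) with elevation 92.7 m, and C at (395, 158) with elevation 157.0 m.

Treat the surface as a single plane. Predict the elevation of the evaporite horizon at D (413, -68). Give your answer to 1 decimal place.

Let the plane be z = a·x + b·y + c.
B−A: 29a + 186b = −48.9;  C−A: 239a + 50b = 15.4.
Solving gives a = 0.12346, b = −0.28215.
Then c = 141.6 − a·156 − b·108 = 152.81.
At (413, -68): z = 51.0 + 19.2 + 152.81 = 223.0 m.

223.0 m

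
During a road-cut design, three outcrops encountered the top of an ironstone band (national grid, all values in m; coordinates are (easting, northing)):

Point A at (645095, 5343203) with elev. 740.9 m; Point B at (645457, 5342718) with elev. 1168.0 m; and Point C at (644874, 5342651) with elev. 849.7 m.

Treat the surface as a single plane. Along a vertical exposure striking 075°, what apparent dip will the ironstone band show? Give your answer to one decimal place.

Two edge vectors: Point A→Point B = (362, -485, 427.1), Point A→Point C = (-221, -552, 108.8).
Normal n = (Point A→Point B) × (Point A→Point C) = (182991.2, -133774.7, -307009).
So ∂z/∂E = −n_x/n_z = 0.59605 and ∂z/∂N = −n_y/n_z = −0.43574.
Unit vector along 075° is (sin 75°, cos 75°) = (0.9659, 0.2588).
Slope in that direction = a·(0.9659) + b·(0.2588) = 0.46296.
Apparent dip = arctan|0.46296| = 24.8° (true dip is 36.4°, so apparent ≤ true as expected).

24.8°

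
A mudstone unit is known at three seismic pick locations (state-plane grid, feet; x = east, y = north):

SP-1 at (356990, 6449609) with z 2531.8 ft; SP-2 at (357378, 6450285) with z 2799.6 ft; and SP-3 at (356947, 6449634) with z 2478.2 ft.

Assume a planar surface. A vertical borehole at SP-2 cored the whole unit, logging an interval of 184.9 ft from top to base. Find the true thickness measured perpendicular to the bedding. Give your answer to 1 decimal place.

122.4 ft

Let the plane be z = a·x + b·y + c.
SP-2−SP-1: 388a + 676b = 267.8;  SP-3−SP-1: −43a + 25b = −53.6.
Solving gives a = 1.10732, b = −0.23941.
|∇z| = √(a²+b²) = 1.13291, so dip δ = arctan(1.13291) = 48.57°.
True thickness = vertical thickness × cos δ = 184.9 × cos 48.57° = 122.4 ft.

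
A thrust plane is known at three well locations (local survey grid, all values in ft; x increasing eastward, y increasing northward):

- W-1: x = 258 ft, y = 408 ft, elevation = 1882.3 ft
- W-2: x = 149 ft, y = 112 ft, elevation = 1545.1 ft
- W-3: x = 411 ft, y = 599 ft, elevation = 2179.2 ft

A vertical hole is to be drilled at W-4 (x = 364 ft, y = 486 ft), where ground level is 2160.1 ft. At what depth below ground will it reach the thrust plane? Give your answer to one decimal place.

114.8 ft

Let the plane be z = a·x + b·y + c.
W-2−W-1: −109a − 296b = −337.2;  W-3−W-1: 153a + 191b = 296.9.
Solving gives a = 0.95947, b = 0.78587.
Then c = 1882.3 − a·258 − b·408 = 1314.12.
At (364, 486): z_contact = 349.25 + 381.93 + 1314.12 = 2045.30 ft.
Depth below ground = 2160.1 − 2045.30 = 114.8 ft.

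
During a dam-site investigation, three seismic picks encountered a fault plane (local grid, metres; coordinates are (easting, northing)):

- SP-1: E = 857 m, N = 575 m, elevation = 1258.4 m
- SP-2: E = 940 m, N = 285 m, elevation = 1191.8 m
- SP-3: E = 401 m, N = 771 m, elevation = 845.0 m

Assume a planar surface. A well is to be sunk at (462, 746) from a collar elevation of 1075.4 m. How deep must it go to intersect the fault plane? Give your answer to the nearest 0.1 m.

Let the plane be z = a·E + b·N + c.
SP-2−SP-1: 83a − 290b = −66.6;  SP-3−SP-1: −456a + 196b = −413.4.
Solving gives a = 1.14631, b = 0.55774.
Then c = 1258.4 − a·857 − b·575 = −44.68.
At (462, 746): z_contact = 529.59 + 416.07 − 44.68 = 900.98 m.
Depth below ground = 1075.4 − 900.98 = 174.4 m.

174.4 m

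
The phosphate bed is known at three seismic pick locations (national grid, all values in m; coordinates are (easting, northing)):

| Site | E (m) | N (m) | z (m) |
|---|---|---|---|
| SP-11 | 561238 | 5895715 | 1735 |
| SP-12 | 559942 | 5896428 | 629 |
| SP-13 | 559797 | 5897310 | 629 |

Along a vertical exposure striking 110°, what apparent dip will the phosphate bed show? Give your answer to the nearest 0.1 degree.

39.7°

Let the plane be z = a·E + b·N + c.
SP-12−SP-11: −1296a + 713b = −1106;  SP-13−SP-11: −1441a + 1595b = −1106.
Solving gives a = 0.93826, b = 0.15425.
Unit vector along 110° is (sin 110°, cos 110°) = (0.9397, -0.3420).
Slope in that direction = a·(0.9397) + b·(-0.3420) = 0.82892.
Apparent dip = arctan|0.82892| = 39.7° (true dip is 43.6°, so apparent ≤ true as expected).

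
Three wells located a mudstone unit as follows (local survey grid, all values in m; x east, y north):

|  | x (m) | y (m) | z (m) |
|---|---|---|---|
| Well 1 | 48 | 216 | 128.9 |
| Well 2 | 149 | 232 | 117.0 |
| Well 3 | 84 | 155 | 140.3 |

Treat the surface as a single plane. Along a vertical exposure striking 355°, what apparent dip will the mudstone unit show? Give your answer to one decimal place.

12.8°

Two edge vectors: Well 1→Well 2 = (101, 16, -11.9), Well 1→Well 3 = (36, -61, 11.4).
Normal n = (Well 1→Well 2) × (Well 1→Well 3) = (-543.5, -1579.8, -6737).
So ∂z/∂x = −n_x/n_z = −0.08067 and ∂z/∂y = −n_y/n_z = −0.23450.
Unit vector along 355° is (sin 355°, cos 355°) = (-0.0872, 0.9962).
Slope in that direction = a·(-0.0872) + b·(0.9962) = −0.22657.
Apparent dip = arctan|0.22657| = 12.8° (true dip is 13.9°, so apparent ≤ true as expected).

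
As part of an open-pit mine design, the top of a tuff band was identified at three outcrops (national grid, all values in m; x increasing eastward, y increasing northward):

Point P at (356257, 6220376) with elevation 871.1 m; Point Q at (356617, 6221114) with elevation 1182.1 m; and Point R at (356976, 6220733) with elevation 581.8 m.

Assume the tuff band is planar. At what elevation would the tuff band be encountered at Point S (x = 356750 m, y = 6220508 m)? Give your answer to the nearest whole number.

Two edge vectors: Point P→Point Q = (360, 738, 311), Point P→Point R = (719, 357, -289.3).
Normal n = (Point P→Point Q) × (Point P→Point R) = (-324530.4, 327757, -402102).
So ∂z/∂x = −n_x/n_z = −0.80708477 and ∂z/∂y = −n_y/n_z = 0.81510910.
Intercept c from Point P: 871.1 + 287529.60 − 5070285.09 = −4781884.39.
At (356750, 6220508): z = −287927.5 + 5070392.7 − 4781884.39 = 580.8 m.

581 m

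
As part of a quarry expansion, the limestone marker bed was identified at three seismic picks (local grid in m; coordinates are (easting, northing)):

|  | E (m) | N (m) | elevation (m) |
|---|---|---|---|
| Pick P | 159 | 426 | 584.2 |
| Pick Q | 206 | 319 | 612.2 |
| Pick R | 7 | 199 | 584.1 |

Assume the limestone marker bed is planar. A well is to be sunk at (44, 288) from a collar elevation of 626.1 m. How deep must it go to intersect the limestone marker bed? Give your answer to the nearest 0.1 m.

Two edge vectors: Pick P→Pick Q = (47, -107, 28), Pick P→Pick R = (-152, -227, -0.1).
Normal n = (Pick P→Pick Q) × (Pick P→Pick R) = (6366.7, -4251.3, -26933).
So ∂z/∂E = −n_x/n_z = 0.23639 and ∂z/∂N = −n_y/n_z = −0.15785.
Intercept c from Pick P: 584.2 − 37.59 + 67.24 = 613.86.
At (44, 288): z_contact = 10.40 − 45.46 + 613.86 = 578.80 m.
Depth below ground = 626.1 − 578.80 = 47.3 m.

47.3 m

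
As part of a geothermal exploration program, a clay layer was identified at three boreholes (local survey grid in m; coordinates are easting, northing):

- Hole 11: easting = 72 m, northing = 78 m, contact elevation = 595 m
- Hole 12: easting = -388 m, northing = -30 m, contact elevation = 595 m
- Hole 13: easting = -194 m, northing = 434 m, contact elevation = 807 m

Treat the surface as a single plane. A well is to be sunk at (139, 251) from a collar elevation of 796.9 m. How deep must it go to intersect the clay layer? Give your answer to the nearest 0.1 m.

Two edge vectors: Hole 11→Hole 12 = (-460, -108, 0), Hole 11→Hole 13 = (-266, 356, 212).
Normal n = (Hole 11→Hole 12) × (Hole 11→Hole 13) = (-22896, 97520, -192488).
So ∂z/∂easting = −n_x/n_z = −0.11895 and ∂z/∂northing = −n_y/n_z = 0.50663.
Intercept c from Hole 11: 595 + 8.56 − 39.52 = 564.05.
At (139, 251): z_contact = −16.53 + 127.16 + 564.05 = 674.68 m.
Depth below ground = 796.9 − 674.68 = 122.2 m.

122.2 m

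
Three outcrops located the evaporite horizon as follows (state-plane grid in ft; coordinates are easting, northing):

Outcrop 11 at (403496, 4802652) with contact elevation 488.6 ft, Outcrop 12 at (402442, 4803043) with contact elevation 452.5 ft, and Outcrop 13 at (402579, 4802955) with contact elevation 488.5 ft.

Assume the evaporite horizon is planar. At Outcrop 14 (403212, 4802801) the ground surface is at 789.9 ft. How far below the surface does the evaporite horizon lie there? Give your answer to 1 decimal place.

347.8 ft

Let the plane be z = a·easting + b·northing + c.
Outcrop 12−Outcrop 11: −1054a + 391b = −36.1;  Outcrop 13−Outcrop 11: −917a + 303b = −0.1.
Solving gives a = −0.278147250, b = −0.842115605.
Then c = 488.6 − a·403496 − b·4802652 = 4157108.10.
At (403212, 4802801): z_contact = −112152.31 − 4044513.67 + 4157108.10 = 442.12 ft.
Depth below ground = 789.9 − 442.12 = 347.8 ft.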